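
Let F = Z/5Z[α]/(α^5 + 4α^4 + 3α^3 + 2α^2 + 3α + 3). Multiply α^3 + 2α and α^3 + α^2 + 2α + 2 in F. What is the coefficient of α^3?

Multiply in Z/5Z[α]: (α^3 + 2α)·(α^3 + α^2 + 2α + 2) = α^6 + α^5 + 4α^4 + 4α^3 + 4α^2 + 4α.
Reduce using α^5 ≡ α^4 + 2α^3 + 3α^2 + 2α + 2 (mod α^5 + 4α^4 + 3α^3 + 2α^2 + 3α + 3).
Reduced: 3α^4 + α^3 + 2α^2 + 4.

1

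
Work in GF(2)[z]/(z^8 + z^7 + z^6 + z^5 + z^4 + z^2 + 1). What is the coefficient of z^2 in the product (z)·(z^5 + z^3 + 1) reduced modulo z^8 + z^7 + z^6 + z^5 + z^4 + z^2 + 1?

Multiply in GF(2)[z]: (z)·(z^5 + z^3 + 1) = z^6 + z^4 + z.
Reduced: z^6 + z^4 + z.

0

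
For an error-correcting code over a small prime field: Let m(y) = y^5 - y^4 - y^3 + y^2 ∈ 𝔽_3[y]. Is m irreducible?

Check for roots in 𝔽_3: m(0) = 0 → root; m(1) = 0 → root; m(2) = 0 → root.
m(0) = 0, so (y) divides m(y); m is reducible.

No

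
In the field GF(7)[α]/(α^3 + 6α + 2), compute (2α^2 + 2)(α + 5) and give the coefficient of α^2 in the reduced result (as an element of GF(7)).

Multiply in GF(7)[α]: (2α^2 + 2)·(α + 5) = 2α^3 + 3α^2 + 2α + 3.
Reduce using α^3 ≡ α + 5 (mod α^3 + 6α + 2).
Reduced: 3α^2 + 4α + 6.

3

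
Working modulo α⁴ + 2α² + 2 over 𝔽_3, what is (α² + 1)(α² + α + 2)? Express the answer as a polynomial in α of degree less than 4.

Multiply in 𝔽_3[α]: (α² + 1)·(α² + α + 2) = α⁴ + α³ + α + 2.
Reduce using α⁴ ≡ α² + 1 (mod α⁴ + 2α² + 2).
Reduced: α³ + α² + α.

α^3 + α^2 + α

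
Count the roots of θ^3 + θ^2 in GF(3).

Write h(θ) = θ^3 + θ^2.
Evaluate at each of the 3 elements of GF(3):
h(0) = 0 → root; h(1) = 2; h(2) = 0 → root.
Roots: {0, 2}.

2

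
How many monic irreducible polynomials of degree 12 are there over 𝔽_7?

x^(7^12) − x is the product of all monic irreducibles of degree dividing 12; Möbius inversion gives N = (1/12) Σ μ(12/d)·7^d.
Divisors of 12: 1, 2, 3, 4, 6, 12; μ(12/d) for each: 0, 1, 0, -1, -1, 1.
Σ = 7^2 − 7^4 − 7^6 + 7^12 = 13841167200.
N = 13841167200/12 = 1153430600.

1153430600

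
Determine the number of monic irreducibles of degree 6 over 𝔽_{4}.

The number of monic irreducibles of degree 6 over GF(4) is (1/6)·Σ_{d∣6} μ(6/d) 4^d.
Divisors of 6: 1, 2, 3, 6; μ(6/d) for each: 1, -1, -1, 1.
Σ = 4^1 − 4^2 − 4^3 + 4^6 = 4020.
N = 4020/6 = 670.

670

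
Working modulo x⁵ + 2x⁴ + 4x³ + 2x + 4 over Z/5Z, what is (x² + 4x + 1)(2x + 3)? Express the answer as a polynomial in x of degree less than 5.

Multiply in Z/5Z[x]: (x² + 4x + 1)·(2x + 3) = 2x³ + x² + 4x + 3.
Reduced: 2x³ + x² + 4x + 3.

2x^3 + x^2 + 4x + 3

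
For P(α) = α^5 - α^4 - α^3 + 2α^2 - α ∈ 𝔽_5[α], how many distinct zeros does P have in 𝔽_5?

3

Evaluate at each of the 5 elements of 𝔽_5:
P(0) = 0 → root; P(1) = 0 → root; P(2) = 4; P(3) = 0 → root; P(4) = 2.
Roots: {0, 1, 3}.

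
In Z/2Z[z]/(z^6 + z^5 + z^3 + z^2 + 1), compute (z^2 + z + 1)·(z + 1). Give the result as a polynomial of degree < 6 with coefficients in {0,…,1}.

z^3 + 1

Multiply in Z/2Z[z]: (z^2 + z + 1)·(z + 1) = z^3 + 1.
Reduced: z^3 + 1.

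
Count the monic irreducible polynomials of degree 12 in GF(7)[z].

Gauss's count: N_{7}(12) = (1/12) Σ_{d|12} μ(12/d)·7^d.
Divisors of 12: 1, 2, 3, 4, 6, 12; μ(12/d) for each: 0, 1, 0, -1, -1, 1.
Σ = 7^2 − 7^4 − 7^6 + 7^12 = 13841167200.
N = 13841167200/12 = 1153430600.

1153430600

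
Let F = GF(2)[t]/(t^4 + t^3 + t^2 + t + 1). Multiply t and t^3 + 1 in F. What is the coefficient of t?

Multiply in GF(2)[t]: (t)·(t^3 + 1) = t^4 + t.
Reduce using t^4 ≡ t^3 + t^2 + t + 1 (mod t^4 + t^3 + t^2 + t + 1).
Reduced: t^3 + t^2 + 1.

0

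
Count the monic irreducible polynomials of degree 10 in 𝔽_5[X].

The number of monic irreducibles of degree 10 over GF(5) is (1/10)·Σ_{d∣10} μ(10/d) 5^d.
Divisors of 10: 1, 2, 5, 10; μ(10/d) for each: 1, -1, -1, 1.
Σ = 5^1 − 5^2 − 5^5 + 5^10 = 9762480.
N = 9762480/10 = 976248.

976248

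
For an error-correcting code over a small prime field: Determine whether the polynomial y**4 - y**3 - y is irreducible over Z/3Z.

Write g(y) = y**4 - y**3 - y.
Check for roots in Z/3Z: g(0) = 0 → root; g(1) = 2; g(2) = 0 → root.
g(0) = 0, so (y) divides g(y); g is reducible.

No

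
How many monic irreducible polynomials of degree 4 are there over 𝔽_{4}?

x^(4^4) − x is the product of all monic irreducibles of degree dividing 4; Möbius inversion gives N = (1/4) Σ μ(4/d)·4^d.
Divisors of 4: 1, 2, 4; μ(4/d) for each: 0, -1, 1.
Σ = − 4^2 + 4^4 = 240.
N = 240/4 = 60.

60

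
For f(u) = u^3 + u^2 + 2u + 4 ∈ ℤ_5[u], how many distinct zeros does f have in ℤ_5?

Evaluate at each of the 5 elements of ℤ_5:
f(0) = 4; f(1) = 3; f(2) = 0 → root; f(3) = 1; f(4) = 2.
Roots: {2}.

1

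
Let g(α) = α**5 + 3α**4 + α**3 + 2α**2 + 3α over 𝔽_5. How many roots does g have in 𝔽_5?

4

Evaluate at each of the 5 elements of 𝔽_5:
g(0) = 0 → root; g(1) = 0 → root; g(2) = 2; g(3) = 0 → root; g(4) = 0 → root.
Roots: {0, 1, 3, 4}.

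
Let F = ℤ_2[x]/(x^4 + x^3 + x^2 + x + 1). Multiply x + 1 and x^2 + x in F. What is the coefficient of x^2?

Multiply in ℤ_2[x]: (x + 1)·(x^2 + x) = x^3 + x.
Reduced: x^3 + x.

0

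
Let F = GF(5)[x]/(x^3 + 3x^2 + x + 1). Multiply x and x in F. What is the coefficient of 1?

0

Multiply in GF(5)[x]: (x)·(x) = x^2.
Reduced: x^2.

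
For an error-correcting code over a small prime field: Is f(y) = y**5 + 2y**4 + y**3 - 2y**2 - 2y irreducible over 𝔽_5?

No

Check for roots in 𝔽_5: f(0) = 0 → root; f(1) = 0 → root; f(2) = 0 → root; f(3) = 3; f(4) = 0 → root.
f(0) = 0, so (y) divides f(y); f is reducible.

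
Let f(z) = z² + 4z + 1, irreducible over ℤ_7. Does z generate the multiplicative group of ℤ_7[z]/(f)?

No

|GF(7^2)^×| = 7^2 − 1 = 48. Prime factorization: 48 = 2^4·3.
f is primitive ⇔ z has order 48 in GF(7)[z]/(f), i.e. z^(48/q) ≠ 1 for each prime q | 48.
z^(24) mod f = 1
z^(16) mod f = 1
Since z^(24) = 1, the order of z divides 24 < 48; not primitive.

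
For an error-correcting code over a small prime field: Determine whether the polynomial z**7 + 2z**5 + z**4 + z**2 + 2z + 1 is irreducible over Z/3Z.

Write f(z) = z**7 + 2z**5 + z**4 + z**2 + 2z + 1.
Check for roots in Z/3Z: f(0) = 1; f(1) = 2; f(2) = 1.
No roots, so no linear factors.
Monic irreducibles of degree 2 over GF(3): z**2 + 1, z**2 + z + 2, z**2 + 2z + 2.
None of them divide f (all give nonzero remainder).
Degree-3 irreducible divisors: test the 8 monic irreducibles of degree 3 over GF(3).
None of them divide f (all give nonzero remainder).
No irreducible factor of degree ≤ 3 exists, so f is irreducible over GF(3).

Yes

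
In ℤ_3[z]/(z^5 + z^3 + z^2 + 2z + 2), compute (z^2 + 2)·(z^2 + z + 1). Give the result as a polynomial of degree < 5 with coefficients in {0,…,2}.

z^4 + z^3 + 2z + 2

Multiply in ℤ_3[z]: (z^2 + 2)·(z^2 + z + 1) = z^4 + z^3 + 2z + 2.
Reduced: z^4 + z^3 + 2z + 2.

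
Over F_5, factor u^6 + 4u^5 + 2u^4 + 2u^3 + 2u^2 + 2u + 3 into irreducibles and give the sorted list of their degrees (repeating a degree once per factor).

1, 1, 1, 1, 2

Write f(u) = u^6 + 4u^5 + 2u^4 + 2u^3 + 2u^2 + 2u + 3.
Roots in F_5: f(0) = 3; f(1) = 1; f(2) = 0 → root; f(3) = 4; f(4) = 0 → root.
Linear factors from roots: (u + 3), (u + 1).
Complete factorization: f(u) = (u + 1)^2·(u + 3)^2·(u^2 + u + 2).
Factor degrees with multiplicity: 1 + 1 + 1 + 1 + 2 = 6.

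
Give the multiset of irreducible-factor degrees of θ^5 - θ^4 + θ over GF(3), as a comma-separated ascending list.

Write h(θ) = θ^5 - θ^4 + θ.
Roots in GF(3): h(0) = 0 → root; h(1) = 1; h(2) = 0 → root.
Linear factors from roots: (θ), (θ + 1).
Complete factorization: h(θ) = (θ)·(θ + 1)·(θ^3 + θ^2 - θ + 1).
Factor degrees with multiplicity: 1 + 1 + 3 = 5.

1, 1, 3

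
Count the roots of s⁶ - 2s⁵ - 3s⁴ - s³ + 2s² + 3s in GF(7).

6

Write P(s) = s⁶ - 2s⁵ - 3s⁴ - s³ + 2s² + 3s.
Evaluate at each of the 7 elements of GF(7):
P(0) = 0 → root; P(1) = 0 → root; P(2) = 0 → root; P(3) = 0 → root; P(4) = 0 → root; P(5) = 6; P(6) = 0 → root.
Roots: {0, 1, 2, 3, 4, 6}.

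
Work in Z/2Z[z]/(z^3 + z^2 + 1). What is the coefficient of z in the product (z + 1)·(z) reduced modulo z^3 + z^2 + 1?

Multiply in Z/2Z[z]: (z + 1)·(z) = z^2 + z.
Reduced: z^2 + z.

1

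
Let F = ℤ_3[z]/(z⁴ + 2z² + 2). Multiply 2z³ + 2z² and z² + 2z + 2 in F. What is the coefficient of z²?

Multiply in ℤ_3[z]: (2z³ + 2z²)·(z² + 2z + 2) = 2z⁵ + 2z³ + z².
Reduce using z⁴ ≡ z² + 1 (mod z⁴ + 2z² + 2).
Reduced: z³ + z² + 2z.

1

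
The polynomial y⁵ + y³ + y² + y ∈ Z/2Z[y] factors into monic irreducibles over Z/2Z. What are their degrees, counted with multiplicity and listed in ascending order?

1, 1, 3

Write h(y) = y⁵ + y³ + y² + y.
Roots in Z/2Z: h(0) = 0 → root; h(1) = 0 → root.
Linear factors from roots: (y), (y + 1).
Complete factorization: h(y) = (y)·(y + 1)·(y³ + y² + 1).
Factor degrees with multiplicity: 1 + 1 + 3 = 5.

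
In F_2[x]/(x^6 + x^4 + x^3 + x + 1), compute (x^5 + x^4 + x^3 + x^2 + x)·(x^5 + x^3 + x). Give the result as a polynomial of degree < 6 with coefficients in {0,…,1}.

Multiply in F_2[x]: (x^5 + x^4 + x^3 + x^2 + x)·(x^5 + x^3 + x) = x^10 + x^9 + x^6 + x^3 + x^2.
Reduce using x^6 ≡ x^4 + x^3 + x + 1 (mod x^6 + x^4 + x^3 + x + 1).
Reduced: x^4 + x + 1.

x^4 + x + 1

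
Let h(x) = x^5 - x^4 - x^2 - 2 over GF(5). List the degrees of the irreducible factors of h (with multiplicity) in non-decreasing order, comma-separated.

1, 1, 3

Roots in GF(5): h(0) = 3; h(1) = 2; h(2) = 0 → root; h(3) = 1; h(4) = 0 → root.
Linear factors from roots: (x - 2), (x + 1).
Complete factorization: h(x) = (x + 1)·(x - 2)·(x^3 + 2x + 1).
Factor degrees with multiplicity: 1 + 1 + 3 = 5.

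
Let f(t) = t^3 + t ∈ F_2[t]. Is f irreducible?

No

Check for roots in F_2: f(0) = 0 → root; f(1) = 0 → root.
f(0) = 0, so (t) divides f(t); f is reducible.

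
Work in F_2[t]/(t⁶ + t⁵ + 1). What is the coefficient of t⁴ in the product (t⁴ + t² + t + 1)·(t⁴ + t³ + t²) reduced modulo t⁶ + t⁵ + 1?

1

Multiply in F_2[t]: (t⁴ + t² + t + 1)·(t⁴ + t³ + t²) = t⁸ + t⁷ + t⁴ + t².
Reduce using t⁶ ≡ t⁵ + 1 (mod t⁶ + t⁵ + 1).
Reduced: t⁴.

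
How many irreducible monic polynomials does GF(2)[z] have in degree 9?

Gauss's count: N_{2}(9) = (1/9) Σ_{d|9} μ(9/d)·2^d.
Divisors of 9: 1, 3, 9; μ(9/d) for each: 0, -1, 1.
Σ = − 2^3 + 2^9 = 504.
N = 504/9 = 56.

56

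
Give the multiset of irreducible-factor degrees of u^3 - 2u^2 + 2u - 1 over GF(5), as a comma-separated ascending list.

Write f(u) = u^3 - 2u^2 + 2u - 1.
Roots in GF(5): f(0) = 4; f(1) = 0 → root; f(2) = 3; f(3) = 4; f(4) = 4.
Linear factors from roots: (u - 1).
Complete factorization: f(u) = (u - 1)·(u^2 - u + 1).
Factor degrees with multiplicity: 1 + 2 = 3.

1, 2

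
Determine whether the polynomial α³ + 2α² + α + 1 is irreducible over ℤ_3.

Yes

Write f(α) = α³ + 2α² + α + 1.
Check for roots in ℤ_3: f(0) = 1; f(1) = 2; f(2) = 1.
No roots. A degree-3 polynomial over a field with no linear factor is irreducible.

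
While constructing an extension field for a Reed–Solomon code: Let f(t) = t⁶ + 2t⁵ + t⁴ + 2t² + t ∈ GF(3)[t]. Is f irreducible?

No

Check for roots in GF(3): f(0) = 0 → root; f(1) = 1; f(2) = 1.
f(0) = 0, so (t) divides f(t); f is reducible.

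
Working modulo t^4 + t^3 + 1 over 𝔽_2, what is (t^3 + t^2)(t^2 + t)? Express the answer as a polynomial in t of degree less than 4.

t + 1

Multiply in 𝔽_2[t]: (t^3 + t^2)·(t^2 + t) = t^5 + t^3.
Reduce using t^4 ≡ t^3 + 1 (mod t^4 + t^3 + 1).
Reduced: t + 1.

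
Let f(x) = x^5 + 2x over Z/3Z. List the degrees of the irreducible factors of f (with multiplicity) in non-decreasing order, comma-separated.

1, 1, 1, 2

Roots in Z/3Z: f(0) = 0 → root; f(1) = 0 → root; f(2) = 0 → root.
Linear factors from roots: (x), (x + 2), (x + 1).
Complete factorization: f(x) = (x)·(x + 1)·(x + 2)·(x^2 + 1).
Factor degrees with multiplicity: 1 + 1 + 1 + 2 = 5.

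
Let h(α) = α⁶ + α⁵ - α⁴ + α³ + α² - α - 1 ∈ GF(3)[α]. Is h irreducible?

Check for roots in GF(3): h(0) = 2; h(1) = 1; h(2) = 2.
No roots, so no linear factors.
Monic irreducibles of degree 2 over GF(3): α² + 1, α² + α - 1, α² - α - 1.
None of them divide h (all give nonzero remainder).
Degree-3 irreducible divisors: test the 8 monic irreducibles of degree 3 over GF(3).
None of them divide h (all give nonzero remainder).
No irreducible factor of degree ≤ 3 exists, so h is irreducible over GF(3).

Yes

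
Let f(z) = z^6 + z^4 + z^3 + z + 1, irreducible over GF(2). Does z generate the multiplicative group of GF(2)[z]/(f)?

|GF(2^6)^×| = 2^6 − 1 = 63. Prime factorization: 63 = 3^2·7.
f is primitive ⇔ z has order 63 in GF(2)[z]/(f), i.e. z^(63/q) ≠ 1 for each prime q | 63.
z^(21) mod f = z^3 + z^2 + z.
z^(9) mod f = z^5 + z^4 + z^2 + 1.
None equal 1, so z has full order 63; f is primitive.

Yes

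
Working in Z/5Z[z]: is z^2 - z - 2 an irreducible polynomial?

Write f(z) = z^2 - z - 2.
Check for roots in Z/5Z: f(0) = 3; f(1) = 3; f(2) = 0 → root; f(3) = 4; f(4) = 0 → root.
f(2) = 0, so (z − 2) divides f(z); f is reducible.

No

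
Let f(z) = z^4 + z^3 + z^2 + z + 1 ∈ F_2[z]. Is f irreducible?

Check for roots in F_2: f(0) = 1; f(1) = 1.
No roots, so no linear factors.
Monic irreducibles of degree 2 over GF(2): z^2 + z + 1.
None of them divide f (all give nonzero remainder).
No irreducible factor of degree ≤ 2 exists, so f is irreducible over GF(2).

Yes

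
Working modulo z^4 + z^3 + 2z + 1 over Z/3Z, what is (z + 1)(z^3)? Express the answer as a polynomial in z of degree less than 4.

z + 2

Multiply in Z/3Z[z]: (z + 1)·(z^3) = z^4 + z^3.
Reduce using z^4 ≡ 2z^3 + z + 2 (mod z^4 + z^3 + 2z + 1).
Reduced: z + 2.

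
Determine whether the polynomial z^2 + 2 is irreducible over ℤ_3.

Write m(z) = z^2 + 2.
Check for roots in ℤ_3: m(0) = 2; m(1) = 0 → root; m(2) = 0 → root.
m(1) = 0, so (z − 1) divides m(z); m is reducible.

No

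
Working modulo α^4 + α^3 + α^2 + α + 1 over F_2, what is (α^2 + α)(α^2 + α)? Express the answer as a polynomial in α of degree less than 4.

α^3 + α + 1

Multiply in F_2[α]: (α^2 + α)·(α^2 + α) = α^4 + α^2.
Reduce using α^4 ≡ α^3 + α^2 + α + 1 (mod α^4 + α^3 + α^2 + α + 1).
Reduced: α^3 + α + 1.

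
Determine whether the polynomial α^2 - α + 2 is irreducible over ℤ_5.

Yes

Write h(α) = α^2 - α + 2.
Check for roots in ℤ_5: h(0) = 2; h(1) = 2; h(2) = 4; h(3) = 3; h(4) = 4.
No roots. A degree-2 polynomial over a field with no linear factor is irreducible.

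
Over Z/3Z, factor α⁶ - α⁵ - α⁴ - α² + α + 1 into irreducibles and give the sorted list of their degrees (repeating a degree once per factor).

1, 1, 2, 2

Write g(α) = α⁶ - α⁵ - α⁴ - α² + α + 1.
Roots in Z/3Z: g(0) = 1; g(1) = 0 → root; g(2) = 0 → root.
Linear factors from roots: (α - 1), (α + 1).
Complete factorization: g(α) = (α + 1)·(α - 1)·(α² + 1)·(α² - α - 1).
Factor degrees with multiplicity: 1 + 1 + 2 + 2 = 6.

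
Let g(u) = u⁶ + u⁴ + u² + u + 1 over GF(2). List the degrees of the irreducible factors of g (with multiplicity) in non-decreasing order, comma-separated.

Roots in GF(2): g(0) = 1; g(1) = 1.
Complete factorization: g(u) = (u⁶ + u⁴ + u² + u + 1).
Factor degrees with multiplicity: 6 = 6.

6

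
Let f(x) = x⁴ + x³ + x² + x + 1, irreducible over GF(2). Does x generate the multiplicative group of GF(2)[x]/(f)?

|GF(2^4)^×| = 2^4 − 1 = 15. Prime factorization: 15 = 3·5.
f is primitive ⇔ x has order 15 in GF(2)[x]/(f), i.e. x^(15/q) ≠ 1 for each prime q | 15.
x^(5) mod f = 1
x^(3) mod f = x³.
Since x^(5) = 1, the order of x divides 5 < 15; not primitive.

No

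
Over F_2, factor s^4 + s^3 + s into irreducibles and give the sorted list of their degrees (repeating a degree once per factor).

1, 3

Write g(s) = s^4 + s^3 + s.
Roots in F_2: g(0) = 0 → root; g(1) = 1.
Linear factors from roots: (s).
Complete factorization: g(s) = (s)·(s^3 + s^2 + 1).
Factor degrees with multiplicity: 1 + 3 = 4.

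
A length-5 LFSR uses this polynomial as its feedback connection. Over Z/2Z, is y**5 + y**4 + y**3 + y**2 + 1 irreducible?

Write m(y) = y**5 + y**4 + y**3 + y**2 + 1.
Check for roots in Z/2Z: m(0) = 1; m(1) = 1.
No roots, so no linear factors.
Monic irreducibles of degree 2 over GF(2): y**2 + y + 1.
None of them divide m (all give nonzero remainder).
No irreducible factor of degree ≤ 2 exists, so m is irreducible over GF(2).

Yes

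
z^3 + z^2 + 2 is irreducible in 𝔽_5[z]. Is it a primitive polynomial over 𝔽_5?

Yes

Write f(z) = z^3 + z^2 + 2.
|GF(5^3)^×| = 5^3 − 1 = 124. Prime factorization: 124 = 2^2·31.
f is primitive ⇔ z has order 124 in GF(5)[z]/(f), i.e. z^(124/q) ≠ 1 for each prime q | 124.
z^(62) mod f = 4.
z^(4) mod f = z^2 + 3z + 2.
None equal 1, so z has full order 124; f is primitive.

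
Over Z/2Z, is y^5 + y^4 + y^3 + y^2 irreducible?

No

Write f(y) = y^5 + y^4 + y^3 + y^2.
Check for roots in Z/2Z: f(0) = 0 → root; f(1) = 0 → root.
f(0) = 0, so (y) divides f(y); f is reducible.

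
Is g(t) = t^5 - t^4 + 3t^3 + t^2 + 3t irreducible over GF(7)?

Check for roots in GF(7): g(0) = 0 → root; g(1) = 0 → root; g(2) = 1; g(3) = 2; g(4) = 1; g(5) = 3; g(6) = 0 → root.
g(0) = 0, so (t) divides g(t); g is reducible.

No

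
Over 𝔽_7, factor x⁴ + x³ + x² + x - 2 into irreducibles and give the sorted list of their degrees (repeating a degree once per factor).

1, 1, 2

Write f(x) = x⁴ + x³ + x² + x - 2.
Linear factors from roots: (x - 2).
Complete factorization: f(x) = (x - 2)^2·(x² - 2x + 3).
Factor degrees with multiplicity: 1 + 1 + 2 = 4.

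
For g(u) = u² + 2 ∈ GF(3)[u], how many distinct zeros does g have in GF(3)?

Evaluate at each of the 3 elements of GF(3):
g(0) = 2; g(1) = 0 → root; g(2) = 0 → root.
Roots: {1, 2}.

2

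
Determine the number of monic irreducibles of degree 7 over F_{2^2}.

2340

x^(4^7) − x is the product of all monic irreducibles of degree dividing 7; Möbius inversion gives N = (1/7) Σ μ(7/d)·4^d.
Divisors of 7: 1, 7; μ(7/d) for each: -1, 1.
Σ = − 4^1 + 4^7 = 16380.
N = 16380/7 = 2340.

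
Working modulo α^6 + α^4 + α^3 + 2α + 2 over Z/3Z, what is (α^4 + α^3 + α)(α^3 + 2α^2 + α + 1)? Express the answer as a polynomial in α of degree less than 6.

2α^5 + 2α^4 + 2α^2 + 2α

Multiply in Z/3Z[α]: (α^4 + α^3 + α)·(α^3 + 2α^2 + α + 1) = α^7 + α^2 + α.
Reduce using α^6 ≡ 2α^4 + 2α^3 + α + 1 (mod α^6 + α^4 + α^3 + 2α + 2).
Reduced: 2α^5 + 2α^4 + 2α^2 + 2α.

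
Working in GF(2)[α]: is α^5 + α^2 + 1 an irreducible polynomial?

Write f(α) = α^5 + α^2 + 1.
Check for roots in GF(2): f(0) = 1; f(1) = 1.
No roots, so no linear factors.
Monic irreducibles of degree 2 over GF(2): α^2 + α + 1.
None of them divide f (all give nonzero remainder).
No irreducible factor of degree ≤ 2 exists, so f is irreducible over GF(2).

Yes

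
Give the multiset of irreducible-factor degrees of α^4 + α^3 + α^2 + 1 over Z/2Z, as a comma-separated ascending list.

Write g(α) = α^4 + α^3 + α^2 + 1.
Roots in Z/2Z: g(0) = 1; g(1) = 0 → root.
Linear factors from roots: (α + 1).
Complete factorization: g(α) = (α + 1)·(α^3 + α + 1).
Factor degrees with multiplicity: 1 + 3 = 4.

1, 3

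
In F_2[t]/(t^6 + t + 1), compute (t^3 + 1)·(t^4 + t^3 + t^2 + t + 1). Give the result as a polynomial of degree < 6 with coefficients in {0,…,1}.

Multiply in F_2[t]: (t^3 + 1)·(t^4 + t^3 + t^2 + t + 1) = t^7 + t^6 + t^5 + t^2 + t + 1.
Reduce using t^6 ≡ t + 1 (mod t^6 + t + 1).
Reduced: t^5 + t.

t^5 + t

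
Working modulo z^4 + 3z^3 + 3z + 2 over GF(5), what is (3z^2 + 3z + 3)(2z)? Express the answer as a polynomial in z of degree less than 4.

z^3 + z^2 + z

Multiply in GF(5)[z]: (3z^2 + 3z + 3)·(2z) = z^3 + z^2 + z.
Reduced: z^3 + z^2 + z.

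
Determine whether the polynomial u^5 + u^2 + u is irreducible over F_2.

Write m(u) = u^5 + u^2 + u.
Check for roots in F_2: m(0) = 0 → root; m(1) = 1.
m(0) = 0, so (u) divides m(u); m is reducible.

No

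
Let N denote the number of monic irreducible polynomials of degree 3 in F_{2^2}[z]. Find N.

20

Gauss's count: N_{4}(3) = (1/3) Σ_{d|3} μ(3/d)·4^d.
Divisors of 3: 1, 3; μ(3/d) for each: -1, 1.
Σ = − 4^1 + 4^3 = 60.
N = 60/3 = 20.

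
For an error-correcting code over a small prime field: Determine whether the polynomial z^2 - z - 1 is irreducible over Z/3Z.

Write P(z) = z^2 - z - 1.
Check for roots in Z/3Z: P(0) = 2; P(1) = 2; P(2) = 1.
No roots. A degree-2 polynomial over a field with no linear factor is irreducible.

Yes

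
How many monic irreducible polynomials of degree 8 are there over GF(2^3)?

The number of monic irreducibles of degree 8 over GF(8) is (1/8)·Σ_{d∣8} μ(8/d) 8^d.
Divisors of 8: 1, 2, 4, 8; μ(8/d) for each: 0, 0, -1, 1.
Σ = − 8^4 + 8^8 = 16773120.
N = 16773120/8 = 2096640.

2096640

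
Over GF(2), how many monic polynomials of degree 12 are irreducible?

335

Gauss's count: N_{2}(12) = (1/12) Σ_{d|12} μ(12/d)·2^d.
Divisors of 12: 1, 2, 3, 4, 6, 12; μ(12/d) for each: 0, 1, 0, -1, -1, 1.
Σ = 2^2 − 2^4 − 2^6 + 2^12 = 4020.
N = 4020/12 = 335.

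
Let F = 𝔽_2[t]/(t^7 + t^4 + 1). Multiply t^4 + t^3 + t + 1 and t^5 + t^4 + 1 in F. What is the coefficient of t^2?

Multiply in 𝔽_2[t]: (t^4 + t^3 + t + 1)·(t^5 + t^4 + 1) = t^9 + t^7 + t^6 + t^3 + t + 1.
Reduce using t^7 ≡ t^4 + 1 (mod t^7 + t^4 + 1).
Reduced: t^4 + t^3 + t^2 + t.

1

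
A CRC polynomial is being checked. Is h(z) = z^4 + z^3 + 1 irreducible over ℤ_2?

Yes

Check for roots in ℤ_2: h(0) = 1; h(1) = 1.
No roots, so no linear factors.
Monic irreducibles of degree 2 over GF(2): z^2 + z + 1.
None of them divide h (all give nonzero remainder).
No irreducible factor of degree ≤ 2 exists, so h is irreducible over GF(2).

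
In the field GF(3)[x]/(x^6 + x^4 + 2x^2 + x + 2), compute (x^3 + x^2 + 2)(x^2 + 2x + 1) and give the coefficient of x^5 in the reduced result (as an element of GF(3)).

Multiply in GF(3)[x]: (x^3 + x^2 + 2)·(x^2 + 2x + 1) = x^5 + x + 2.
Reduced: x^5 + x + 2.

1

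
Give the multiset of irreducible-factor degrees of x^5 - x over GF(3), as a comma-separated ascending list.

1, 1, 1, 2

Write g(x) = x^5 - x.
Roots in GF(3): g(0) = 0 → root; g(1) = 0 → root; g(2) = 0 → root.
Linear factors from roots: (x), (x - 1), (x + 1).
Complete factorization: g(x) = (x)·(x + 1)·(x - 1)·(x^2 + 1).
Factor degrees with multiplicity: 1 + 1 + 1 + 2 = 5.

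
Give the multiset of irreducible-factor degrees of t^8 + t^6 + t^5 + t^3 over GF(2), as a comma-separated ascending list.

Write h(t) = t^8 + t^6 + t^5 + t^3.
Roots in GF(2): h(0) = 0 → root; h(1) = 0 → root.
Linear factors from roots: (t), (t + 1).
Complete factorization: h(t) = (t)^3·(t + 1)^3·(t^2 + t + 1).
Factor degrees with multiplicity: 1 + 1 + 1 + 1 + 1 + 1 + 2 = 8.

1, 1, 1, 1, 1, 1, 2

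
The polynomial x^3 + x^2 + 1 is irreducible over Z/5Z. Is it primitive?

Write f(x) = x^3 + x^2 + 1.
|GF(5^3)^×| = 5^3 − 1 = 124. Prime factorization: 124 = 2^2·31.
f is primitive ⇔ x has order 124 in GF(5)[x]/(f), i.e. x^(124/q) ≠ 1 for each prime q | 124.
x^(62) mod f = 1
x^(4) mod f = x^2 + 4x + 1.
Since x^(62) = 1, the order of x divides 62 < 124; not primitive.

No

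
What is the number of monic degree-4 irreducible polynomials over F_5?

150

By the necklace-counting formula, N_5(4) = (1/4) Σ_{d|4} μ(4/d)·5^d.
Divisors of 4: 1, 2, 4; μ(4/d) for each: 0, -1, 1.
Σ = − 5^2 + 5^4 = 600.
N = 600/4 = 150.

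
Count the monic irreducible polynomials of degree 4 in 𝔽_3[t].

18

The number of monic irreducibles of degree 4 over GF(3) is (1/4)·Σ_{d∣4} μ(4/d) 3^d.
Divisors of 4: 1, 2, 4; μ(4/d) for each: 0, -1, 1.
Σ = − 3^2 + 3^4 = 72.
N = 72/4 = 18.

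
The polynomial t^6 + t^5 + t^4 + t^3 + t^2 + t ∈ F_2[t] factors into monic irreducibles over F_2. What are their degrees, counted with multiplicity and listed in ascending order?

1, 1, 2, 2

Write h(t) = t^6 + t^5 + t^4 + t^3 + t^2 + t.
Roots in F_2: h(0) = 0 → root; h(1) = 0 → root.
Linear factors from roots: (t), (t + 1).
Complete factorization: h(t) = (t)·(t + 1)·(t^2 + t + 1)^2.
Factor degrees with multiplicity: 1 + 1 + 2 + 2 = 6.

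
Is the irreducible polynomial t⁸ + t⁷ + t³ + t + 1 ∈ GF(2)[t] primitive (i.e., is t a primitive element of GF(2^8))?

Write f(t) = t⁸ + t⁷ + t³ + t + 1.
|GF(2^8)^×| = 2^8 − 1 = 255. Prime factorization: 255 = 3·5·17.
f is primitive ⇔ t has order 255 in GF(2)[t]/(f), i.e. t^(255/q) ≠ 1 for each prime q | 255.
t^(85) mod f = 1
t^(51) mod f = t⁴ + t³ + t² + t.
t^(15) mod f = t⁶ + t⁴ + t² + 1.
Since t^(85) = 1, the order of t divides 85 < 255; not primitive.

No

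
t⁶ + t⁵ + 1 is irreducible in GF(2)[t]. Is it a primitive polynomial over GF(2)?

Yes

Write f(t) = t⁶ + t⁵ + 1.
|GF(2^6)^×| = 2^6 − 1 = 63. Prime factorization: 63 = 3^2·7.
f is primitive ⇔ t has order 63 in GF(2)[t]/(f), i.e. t^(63/q) ≠ 1 for each prime q | 63.
t^(21) mod f = t⁵ + t⁴ + t³ + 1.
t^(9) mod f = t⁵ + t³ + t² + t + 1.
None equal 1, so t has full order 63; f is primitive.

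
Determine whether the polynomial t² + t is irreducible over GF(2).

Write h(t) = t² + t.
Check for roots in GF(2): h(0) = 0 → root; h(1) = 0 → root.
h(0) = 0, so (t) divides h(t); h is reducible.

No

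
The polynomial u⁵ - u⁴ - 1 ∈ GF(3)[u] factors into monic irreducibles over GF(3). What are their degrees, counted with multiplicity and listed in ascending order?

1, 1, 3

Write h(u) = u⁵ - u⁴ - 1.
Roots in GF(3): h(0) = 2; h(1) = 2; h(2) = 0 → root.
Linear factors from roots: (u + 1).
Complete factorization: h(u) = (u + 1)^2·(u³ - u - 1).
Factor degrees with multiplicity: 1 + 1 + 3 = 5.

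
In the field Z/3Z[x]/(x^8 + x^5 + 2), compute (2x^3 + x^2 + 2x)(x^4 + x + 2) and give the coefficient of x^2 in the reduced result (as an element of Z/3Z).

1

Multiply in Z/3Z[x]: (2x^3 + x^2 + 2x)·(x^4 + x + 2) = 2x^7 + x^6 + 2x^5 + 2x^4 + 2x^3 + x^2 + x.
Reduced: 2x^7 + x^6 + 2x^5 + 2x^4 + 2x^3 + x^2 + x.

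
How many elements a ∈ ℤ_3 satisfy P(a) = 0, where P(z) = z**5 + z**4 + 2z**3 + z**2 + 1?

2

Evaluate at each of the 3 elements of ℤ_3:
P(0) = 1; P(1) = 0 → root; P(2) = 0 → root.
Roots: {1, 2}.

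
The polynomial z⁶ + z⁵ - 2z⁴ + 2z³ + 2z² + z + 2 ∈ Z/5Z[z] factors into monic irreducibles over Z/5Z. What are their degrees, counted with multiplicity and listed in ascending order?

Write f(z) = z⁶ + z⁵ - 2z⁴ + 2z³ + 2z² + z + 2.
Roots in Z/5Z: f(0) = 2; f(1) = 2; f(2) = 2; f(3) = 2; f(4) = 4.
Complete factorization: f(z) = (z² + 2z - 2)·(z⁴ - z³ + 2z² + z - 1).
Factor degrees with multiplicity: 2 + 4 = 6.

2, 4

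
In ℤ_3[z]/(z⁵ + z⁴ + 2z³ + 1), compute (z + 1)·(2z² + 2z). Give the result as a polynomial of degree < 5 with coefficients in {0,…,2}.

Multiply in ℤ_3[z]: (z + 1)·(2z² + 2z) = 2z³ + z² + 2z.
Reduced: 2z³ + z² + 2z.

2z^3 + z^2 + 2z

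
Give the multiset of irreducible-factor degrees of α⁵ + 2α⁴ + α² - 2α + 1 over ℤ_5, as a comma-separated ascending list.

1, 1, 3

Write g(α) = α⁵ + 2α⁴ + α² - 2α + 1.
Roots in ℤ_5: g(0) = 1; g(1) = 3; g(2) = 0 → root; g(3) = 4; g(4) = 0 → root.
Linear factors from roots: (α - 2), (α + 1).
Complete factorization: g(α) = (α + 1)·(α - 2)·(α³ - 2α² + 2).
Factor degrees with multiplicity: 1 + 1 + 3 = 5.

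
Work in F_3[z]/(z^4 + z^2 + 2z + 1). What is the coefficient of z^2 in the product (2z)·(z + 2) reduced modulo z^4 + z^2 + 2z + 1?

Multiply in F_3[z]: (2z)·(z + 2) = 2z^2 + z.
Reduced: 2z^2 + z.

2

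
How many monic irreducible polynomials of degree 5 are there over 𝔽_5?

The number of monic irreducibles of degree 5 over GF(5) is (1/5)·Σ_{d∣5} μ(5/d) 5^d.
Divisors of 5: 1, 5; μ(5/d) for each: -1, 1.
Σ = − 5^1 + 5^5 = 3120.
N = 3120/5 = 624.

624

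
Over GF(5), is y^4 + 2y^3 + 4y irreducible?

No

Write m(y) = y^4 + 2y^3 + 4y.
Check for roots in GF(5): m(0) = 0 → root; m(1) = 2; m(2) = 0 → root; m(3) = 2; m(4) = 0 → root.
m(0) = 0, so (y) divides m(y); m is reducible.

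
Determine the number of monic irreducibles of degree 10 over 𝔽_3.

5880

x^(3^10) − x is the product of all monic irreducibles of degree dividing 10; Möbius inversion gives N = (1/10) Σ μ(10/d)·3^d.
Divisors of 10: 1, 2, 5, 10; μ(10/d) for each: 1, -1, -1, 1.
Σ = 3^1 − 3^2 − 3^5 + 3^10 = 58800.
N = 58800/10 = 5880.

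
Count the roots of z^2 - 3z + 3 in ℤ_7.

2

Write h(z) = z^2 - 3z + 3.
Evaluate at each of the 7 elements of ℤ_7:
h(0) = 3; h(1) = 1; h(2) = 1; h(3) = 3; h(4) = 0 → root; h(5) = 6; h(6) = 0 → root.
Roots: {4, 6}.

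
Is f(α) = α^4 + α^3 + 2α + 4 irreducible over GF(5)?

Yes

Check for roots in GF(5): f(0) = 4; f(1) = 3; f(2) = 2; f(3) = 3; f(4) = 2.
No roots, so no linear factors.
Degree-2 irreducible divisors: test the 10 monic irreducibles of degree 2 over GF(5).
None of them divide f (all give nonzero remainder).
No irreducible factor of degree ≤ 2 exists, so f is irreducible over GF(5).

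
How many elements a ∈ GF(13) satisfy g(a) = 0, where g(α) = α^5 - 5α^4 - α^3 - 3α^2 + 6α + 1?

3

Evaluate at each of the 13 elements of GF(13):
g(0) = 1; g(1) = 12; g(2) = 10; g(3) = 11; g(4) = 8; g(5) = 0 → root; g(6) = 8; g(7) = 0 → root; g(8) = 11; g(9) = 3; g(10) = 11; g(11) = 3; g(12) = 0 → root.
Roots: {5, 7, 12}.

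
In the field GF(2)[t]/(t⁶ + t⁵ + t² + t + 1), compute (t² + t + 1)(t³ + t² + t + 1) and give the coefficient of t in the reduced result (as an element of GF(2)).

Multiply in GF(2)[t]: (t² + t + 1)·(t³ + t² + t + 1) = t⁵ + t³ + t² + 1.
Reduced: t⁵ + t³ + t² + 1.

0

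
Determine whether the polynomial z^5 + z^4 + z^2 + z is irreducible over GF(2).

No

Write P(z) = z^5 + z^4 + z^2 + z.
Check for roots in GF(2): P(0) = 0 → root; P(1) = 0 → root.
P(0) = 0, so (z) divides P(z); P is reducible.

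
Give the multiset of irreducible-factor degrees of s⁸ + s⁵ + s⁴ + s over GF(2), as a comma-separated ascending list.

Write f(s) = s⁸ + s⁵ + s⁴ + s.
Roots in GF(2): f(0) = 0 → root; f(1) = 0 → root.
Linear factors from roots: (s), (s + 1).
Complete factorization: f(s) = (s)·(s + 1)^5·(s² + s + 1).
Factor degrees with multiplicity: 1 + 1 + 1 + 1 + 1 + 1 + 2 = 8.

1, 1, 1, 1, 1, 1, 2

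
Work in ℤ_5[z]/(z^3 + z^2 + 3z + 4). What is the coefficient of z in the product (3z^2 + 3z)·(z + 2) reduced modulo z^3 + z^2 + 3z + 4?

Multiply in ℤ_5[z]: (3z^2 + 3z)·(z + 2) = 3z^3 + 4z^2 + z.
Reduce using z^3 ≡ 4z^2 + 2z + 1 (mod z^3 + z^2 + 3z + 4).
Reduced: z^2 + 2z + 3.

2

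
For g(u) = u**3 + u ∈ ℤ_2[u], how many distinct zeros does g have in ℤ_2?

Evaluate at each of the 2 elements of ℤ_2:
g(0) = 0 → root; g(1) = 0 → root.
Roots: {0, 1}.

2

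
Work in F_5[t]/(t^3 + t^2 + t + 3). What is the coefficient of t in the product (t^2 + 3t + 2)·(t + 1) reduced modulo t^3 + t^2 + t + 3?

4

Multiply in F_5[t]: (t^2 + 3t + 2)·(t + 1) = t^3 + 4t^2 + 2.
Reduce using t^3 ≡ 4t^2 + 4t + 2 (mod t^3 + t^2 + t + 3).
Reduced: 3t^2 + 4t + 4.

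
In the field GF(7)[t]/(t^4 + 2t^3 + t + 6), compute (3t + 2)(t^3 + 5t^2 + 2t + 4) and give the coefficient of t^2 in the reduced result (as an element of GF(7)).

Multiply in GF(7)[t]: (3t + 2)·(t^3 + 5t^2 + 2t + 4) = 3t^4 + 3t^3 + 2t^2 + 2t + 1.
Reduce using t^4 ≡ 5t^3 + 6t + 1 (mod t^4 + 2t^3 + t + 6).
Reduced: 4t^3 + 2t^2 + 6t + 4.

2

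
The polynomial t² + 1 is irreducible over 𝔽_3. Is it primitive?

Write f(t) = t² + 1.
|GF(3^2)^×| = 3^2 − 1 = 8. Prime factorization: 8 = 2^3.
f is primitive ⇔ t has order 8 in GF(3)[t]/(f), i.e. t^(8/q) ≠ 1 for each prime q | 8.
t^(4) mod f = 1
Since t^(4) = 1, the order of t divides 4 < 8; not primitive.

No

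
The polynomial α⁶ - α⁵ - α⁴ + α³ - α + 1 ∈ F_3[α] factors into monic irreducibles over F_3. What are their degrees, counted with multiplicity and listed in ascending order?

1, 2, 3

Write g(α) = α⁶ - α⁵ - α⁴ + α³ - α + 1.
Roots in F_3: g(0) = 1; g(1) = 0 → root; g(2) = 2.
Linear factors from roots: (α - 1).
Complete factorization: g(α) = (α - 1)·(α² + α - 1)·(α³ - α² + α + 1).
Factor degrees with multiplicity: 1 + 2 + 3 = 6.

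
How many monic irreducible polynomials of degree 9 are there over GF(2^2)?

29120

By the necklace-counting formula, N_4(9) = (1/9) Σ_{d|9} μ(9/d)·4^d.
Divisors of 9: 1, 3, 9; μ(9/d) for each: 0, -1, 1.
Σ = − 4^3 + 4^9 = 262080.
N = 262080/9 = 29120.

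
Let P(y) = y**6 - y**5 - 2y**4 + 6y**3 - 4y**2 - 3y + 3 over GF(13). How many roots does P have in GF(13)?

Evaluate at each of the 13 elements of GF(13):
P(0) = 3; P(1) = 0 → root; P(2) = 3; P(3) = 2; P(4) = 11; P(5) = 6; P(6) = 11; P(7) = 7; P(8) = 2; P(9) = 2; P(10) = 0 → root; P(11) = 9; P(12) = 9.
Roots: {1, 10}.

2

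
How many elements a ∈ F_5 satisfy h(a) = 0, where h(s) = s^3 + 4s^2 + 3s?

3

Evaluate at each of the 5 elements of F_5:
h(0) = 0 → root; h(1) = 3; h(2) = 0 → root; h(3) = 2; h(4) = 0 → root.
Roots: {0, 2, 4}.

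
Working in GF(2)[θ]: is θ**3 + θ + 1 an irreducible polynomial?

Yes

Write f(θ) = θ**3 + θ + 1.
Check for roots in GF(2): f(0) = 1; f(1) = 1.
No roots. A degree-3 polynomial over a field with no linear factor is irreducible.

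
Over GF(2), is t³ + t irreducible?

No

Write h(t) = t³ + t.
Check for roots in GF(2): h(0) = 0 → root; h(1) = 0 → root.
h(0) = 0, so (t) divides h(t); h is reducible.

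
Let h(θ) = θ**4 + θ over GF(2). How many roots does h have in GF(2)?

Evaluate at each of the 2 elements of GF(2):
h(0) = 0 → root; h(1) = 0 → root.
Roots: {0, 1}.

2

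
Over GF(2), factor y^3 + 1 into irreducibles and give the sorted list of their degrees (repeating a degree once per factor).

Write f(y) = y^3 + 1.
Roots in GF(2): f(0) = 1; f(1) = 0 → root.
Linear factors from roots: (y + 1).
Complete factorization: f(y) = (y + 1)·(y^2 + y + 1).
Factor degrees with multiplicity: 1 + 2 = 3.

1, 2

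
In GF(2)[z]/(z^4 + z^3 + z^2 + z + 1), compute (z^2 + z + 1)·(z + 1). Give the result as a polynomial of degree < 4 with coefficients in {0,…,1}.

Multiply in GF(2)[z]: (z^2 + z + 1)·(z + 1) = z^3 + 1.
Reduced: z^3 + 1.

z^3 + 1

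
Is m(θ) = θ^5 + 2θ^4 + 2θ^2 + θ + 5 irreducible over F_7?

No

Check for roots in F_7: m(0) = 5; m(1) = 4; m(2) = 2; m(3) = 4; m(4) = 2; m(5) = 4; m(6) = 0 → root.
m(6) = 0, so (θ − 6) divides m(θ); m is reducible.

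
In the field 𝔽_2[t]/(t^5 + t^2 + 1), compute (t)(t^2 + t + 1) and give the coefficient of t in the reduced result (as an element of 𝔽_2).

1

Multiply in 𝔽_2[t]: (t)·(t^2 + t + 1) = t^3 + t^2 + t.
Reduced: t^3 + t^2 + t.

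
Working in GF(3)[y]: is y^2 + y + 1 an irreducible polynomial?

No

Write g(y) = y^2 + y + 1.
Check for roots in GF(3): g(0) = 1; g(1) = 0 → root; g(2) = 1.
g(1) = 0, so (y − 1) divides g(y); g is reducible.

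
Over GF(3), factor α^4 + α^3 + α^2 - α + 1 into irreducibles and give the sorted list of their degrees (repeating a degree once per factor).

1, 1, 2

Write h(α) = α^4 + α^3 + α^2 - α + 1.
Roots in GF(3): h(0) = 1; h(1) = 0 → root; h(2) = 0 → root.
Linear factors from roots: (α - 1), (α + 1).
Complete factorization: h(α) = (α + 1)·(α - 1)·(α^2 + α - 1).
Factor degrees with multiplicity: 1 + 1 + 2 = 4.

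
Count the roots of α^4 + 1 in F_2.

1

Write g(α) = α^4 + 1.
Evaluate at each of the 2 elements of F_2:
g(0) = 1; g(1) = 0 → root.
Roots: {1}.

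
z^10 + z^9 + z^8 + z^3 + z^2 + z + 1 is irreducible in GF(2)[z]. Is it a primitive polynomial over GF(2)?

Write f(z) = z^10 + z^9 + z^8 + z^3 + z^2 + z + 1.
|GF(2^10)^×| = 2^10 − 1 = 1023. Prime factorization: 1023 = 3·11·31.
f is primitive ⇔ z has order 1023 in GF(2)[z]/(f), i.e. z^(1023/q) ≠ 1 for each prime q | 1023.
z^(341) mod f = 1
z^(93) mod f = z^7 + z^6 + z^5.
z^(33) mod f = z^2 + z.
Since z^(341) = 1, the order of z divides 341 < 1023; not primitive.

No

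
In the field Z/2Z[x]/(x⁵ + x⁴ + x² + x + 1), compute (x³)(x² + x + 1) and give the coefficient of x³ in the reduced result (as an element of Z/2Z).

1

Multiply in Z/2Z[x]: (x³)·(x² + x + 1) = x⁵ + x⁴ + x³.
Reduce using x⁵ ≡ x⁴ + x² + x + 1 (mod x⁵ + x⁴ + x² + x + 1).
Reduced: x³ + x² + x + 1.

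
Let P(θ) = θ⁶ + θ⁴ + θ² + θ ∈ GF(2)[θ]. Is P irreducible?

No

Check for roots in GF(2): P(0) = 0 → root; P(1) = 0 → root.
P(0) = 0, so (θ) divides P(θ); P is reducible.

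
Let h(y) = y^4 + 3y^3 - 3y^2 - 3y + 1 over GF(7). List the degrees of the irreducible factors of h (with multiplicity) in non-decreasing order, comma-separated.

Complete factorization: h(y) = (y^4 + 3y^3 - 3y^2 - 3y + 1).
Factor degrees with multiplicity: 4 = 4.

4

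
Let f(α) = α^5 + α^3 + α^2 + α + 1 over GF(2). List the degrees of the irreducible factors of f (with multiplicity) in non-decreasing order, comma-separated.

Roots in GF(2): f(0) = 1; f(1) = 1.
Complete factorization: f(α) = (α^5 + α^3 + α^2 + α + 1).
Factor degrees with multiplicity: 5 = 5.

5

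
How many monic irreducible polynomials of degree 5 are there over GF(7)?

3360

The number of monic irreducibles of degree 5 over GF(7) is (1/5)·Σ_{d∣5} μ(5/d) 7^d.
Divisors of 5: 1, 5; μ(5/d) for each: -1, 1.
Σ = − 7^1 + 7^5 = 16800.
N = 16800/5 = 3360.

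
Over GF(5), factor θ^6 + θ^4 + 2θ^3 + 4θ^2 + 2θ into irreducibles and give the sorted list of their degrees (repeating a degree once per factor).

1, 1, 2, 2

Write g(θ) = θ^6 + θ^4 + 2θ^3 + 4θ^2 + 2θ.
Roots in GF(5): g(0) = 0 → root; g(1) = 0 → root; g(2) = 1; g(3) = 1; g(4) = 2.
Linear factors from roots: (θ), (θ + 4).
Complete factorization: g(θ) = (θ)·(θ + 4)·(θ^2 + 2θ + 3)·(θ^2 + 4θ + 1).
Factor degrees with multiplicity: 1 + 1 + 2 + 2 = 6.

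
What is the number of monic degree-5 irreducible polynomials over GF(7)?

3360

The number of monic irreducibles of degree 5 over GF(7) is (1/5)·Σ_{d∣5} μ(5/d) 7^d.
Divisors of 5: 1, 5; μ(5/d) for each: -1, 1.
Σ = − 7^1 + 7^5 = 16800.
N = 16800/5 = 3360.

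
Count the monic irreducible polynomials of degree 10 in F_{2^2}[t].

By the necklace-counting formula, N_4(10) = (1/10) Σ_{d|10} μ(10/d)·4^d.
Divisors of 10: 1, 2, 5, 10; μ(10/d) for each: 1, -1, -1, 1.
Σ = 4^1 − 4^2 − 4^5 + 4^10 = 1047540.
N = 1047540/10 = 104754.

104754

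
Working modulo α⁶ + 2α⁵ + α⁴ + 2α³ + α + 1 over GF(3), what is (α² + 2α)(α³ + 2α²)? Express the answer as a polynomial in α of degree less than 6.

α^5 + α^4 + α^3

Multiply in GF(3)[α]: (α² + 2α)·(α³ + 2α²) = α⁵ + α⁴ + α³.
Reduced: α⁵ + α⁴ + α³.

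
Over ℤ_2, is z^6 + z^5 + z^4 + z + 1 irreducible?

Yes

Write m(z) = z^6 + z^5 + z^4 + z + 1.
Check for roots in ℤ_2: m(0) = 1; m(1) = 1.
No roots, so no linear factors.
Monic irreducibles of degree 2 over GF(2): z^2 + z + 1.
None of them divide m (all give nonzero remainder).
Monic irreducibles of degree 3 over GF(2): z^3 + z + 1, z^3 + z^2 + 1.
None of them divide m (all give nonzero remainder).
No irreducible factor of degree ≤ 3 exists, so m is irreducible over GF(2).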